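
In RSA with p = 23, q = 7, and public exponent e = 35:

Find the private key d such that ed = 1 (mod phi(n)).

Step 1: n = 23 * 7 = 161.
Step 2: phi(n) = 22 * 6 = 132.
Step 3: Find d such that 35 * d = 1 (mod 132).
Step 4: d = 35^(-1) mod 132 = 83.
Verification: 35 * 83 = 2905 = 22 * 132 + 1.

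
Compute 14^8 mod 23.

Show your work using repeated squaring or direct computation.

Step 1: Compute 14^8 mod 23 step by step, reducing modulo 23 at each step.
  14^1 mod 23 = 14
  14^2 mod 23 = (14 * 14) mod 23 = 12
  14^3 mod 23 = (12 * 14) mod 23 = 7
  14^4 mod 23 = (7 * 14) mod 23 = 6
  14^5 mod 23 = (6 * 14) mod 23 = 15
  14^6 mod 23 = (15 * 14) mod 23 = 3
  14^7 mod 23 = (3 * 14) mod 23 = 19
  14^8 mod 23 = (19 * 14) mod 23 = 13
Step 2: Result = 13.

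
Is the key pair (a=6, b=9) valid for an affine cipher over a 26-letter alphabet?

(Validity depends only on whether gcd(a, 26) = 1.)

Step 1: Compute gcd(6, 26).
Step 2: gcd(6, 26) = 2.
Since gcd = 2 != 1, 6 shares a common factor with 26, so it cannot be used.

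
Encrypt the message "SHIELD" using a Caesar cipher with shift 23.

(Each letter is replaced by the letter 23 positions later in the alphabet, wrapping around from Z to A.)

Step 1: For each letter, shift forward by 23 positions (mod 26).
  S (position 18) -> position (18+23) mod 26 = 15 -> P
  H (position 7) -> position (7+23) mod 26 = 4 -> E
  I (position 8) -> position (8+23) mod 26 = 5 -> F
  E (position 4) -> position (4+23) mod 26 = 1 -> B
  L (position 11) -> position (11+23) mod 26 = 8 -> I
  D (position 3) -> position (3+23) mod 26 = 0 -> A
Result: PEFBIA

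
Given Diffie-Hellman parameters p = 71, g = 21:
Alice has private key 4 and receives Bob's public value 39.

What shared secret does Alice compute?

Step 1: s = B^a mod p = 39^4 mod 71.
  39^1 mod 71 = 39
  39^2 mod 71 = (39 * 39) mod 71 = 30
  39^3 mod 71 = (30 * 39) mod 71 = 34
  39^4 mod 71 = (34 * 39) mod 71 = 48
Result: shared secret = 48.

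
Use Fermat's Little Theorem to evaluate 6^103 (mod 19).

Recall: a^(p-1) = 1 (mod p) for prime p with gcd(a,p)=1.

Step 1: Since 19 is prime, by Fermat's Little Theorem: 6^18 = 1 (mod 19).
Step 2: Reduce exponent: 103 mod 18 = 13.
Step 3: So 6^103 = 6^13 (mod 19).
Step 4: 6^13 mod 19 = 4.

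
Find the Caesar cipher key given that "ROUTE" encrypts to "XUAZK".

Step 1: Compare first letters: R (position 17) -> X (position 23).
Step 2: Shift = (23 - 17) mod 26 = 6.
The shift value is 6.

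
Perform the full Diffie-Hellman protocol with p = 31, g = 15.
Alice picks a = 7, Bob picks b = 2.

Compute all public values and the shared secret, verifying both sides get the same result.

Step 1: A = g^a mod p = 15^7 mod 31 = 23.
Step 2: B = g^b mod p = 15^2 mod 31 = 8.
Step 3: Alice computes s = B^a mod p = 8^7 mod 31 = 2.
Step 4: Bob computes s = A^b mod p = 23^2 mod 31 = 2.
Both sides agree: shared secret = 2.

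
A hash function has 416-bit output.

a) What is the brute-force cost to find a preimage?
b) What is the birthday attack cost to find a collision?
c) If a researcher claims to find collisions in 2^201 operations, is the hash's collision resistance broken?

Step 1: Preimage resistance requires brute-force of 2^416 operations.
Step 2: Collision resistance (birthday bound) = 2^(416/2) = 2^208.
Step 3: The claimed attack costs 2^201 operations.
Step 4: Since 2^201 < 2^208, the claimed attack beats the generic birthday bound, so collision resistance is broken.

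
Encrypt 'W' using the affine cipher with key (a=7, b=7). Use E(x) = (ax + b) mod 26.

Step 1: Convert 'W' to number: x = 22.
Step 2: E(22) = (7 * 22 + 7) mod 26 = 161 mod 26 = 5.
Step 3: Convert 5 back to letter: F.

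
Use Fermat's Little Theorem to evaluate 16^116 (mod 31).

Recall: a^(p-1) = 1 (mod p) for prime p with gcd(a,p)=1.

Step 1: Since 31 is prime, by Fermat's Little Theorem: 16^30 = 1 (mod 31).
Step 2: Reduce exponent: 116 mod 30 = 26.
Step 3: So 16^116 = 16^26 (mod 31).
Step 4: 16^26 mod 31 = 16.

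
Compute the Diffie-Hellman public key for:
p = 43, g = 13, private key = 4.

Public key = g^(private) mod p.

Step 1: A = g^a mod p = 13^4 mod 43.
  13^1 mod 43 = 13
  13^2 mod 43 = (13 * 13) mod 43 = 40
  13^3 mod 43 = (40 * 13) mod 43 = 4
  13^4 mod 43 = (4 * 13) mod 43 = 9
Result: A = 9.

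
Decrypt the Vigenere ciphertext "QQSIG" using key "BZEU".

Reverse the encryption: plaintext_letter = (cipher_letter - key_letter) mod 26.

Step 1: Extend key: BZEUB
Step 2: Decrypt each letter (c - k) mod 26:
  Q(16) - B(1) = (16-1) mod 26 = 15 = P
  Q(16) - Z(25) = (16-25) mod 26 = 17 = R
  S(18) - E(4) = (18-4) mod 26 = 14 = O
  I(8) - U(20) = (8-20) mod 26 = 14 = O
  G(6) - B(1) = (6-1) mod 26 = 5 = F
Plaintext: PROOF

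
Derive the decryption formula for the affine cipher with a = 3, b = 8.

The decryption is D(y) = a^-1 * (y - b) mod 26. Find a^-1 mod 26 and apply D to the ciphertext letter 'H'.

Step 1: Find a^-1, the modular inverse of 3 mod 26.
Step 2: We need 3 * a^-1 = 1 (mod 26).
Step 3: 3 * 9 = 27 = 1 * 26 + 1, so a^-1 = 9.
Step 4: D(y) = 9(y - 8) mod 26.
Step 5: Apply to 'H' (y = 7): D(7) = 9 * (7 - 8) mod 26 = 9 * -1 mod 26 = 17 -> 'R'.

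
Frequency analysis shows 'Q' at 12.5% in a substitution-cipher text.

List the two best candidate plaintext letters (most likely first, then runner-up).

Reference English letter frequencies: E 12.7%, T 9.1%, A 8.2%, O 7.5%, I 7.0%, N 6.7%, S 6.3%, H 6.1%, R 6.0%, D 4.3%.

Step 1: Observed frequency of 'Q' is 12.5%.
Step 2: Compute distances to each reference frequency and sort:
  E (12.7%): difference = 0.2% <-- BEST
  T (9.1%): difference = 3.4% <-- RUNNER-UP
  A (8.2%): difference = 4.3%
  O (7.5%): difference = 5.0%
  I (7.0%): difference = 5.5%
Step 3: Most likely is 'E' (12.7%, diff 0.2%); second most likely is 'T' (9.1%, diff 3.4%).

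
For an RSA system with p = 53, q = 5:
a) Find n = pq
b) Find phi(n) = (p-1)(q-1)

Step 1: n = p * q = 53 * 5 = 265.
Step 2: phi(n) = (p-1)(q-1) = 52 * 4 = 208.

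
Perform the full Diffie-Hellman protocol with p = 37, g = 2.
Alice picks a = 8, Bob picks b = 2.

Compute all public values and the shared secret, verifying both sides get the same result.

Step 1: A = g^a mod p = 2^8 mod 37 = 34.
Step 2: B = g^b mod p = 2^2 mod 37 = 4.
Step 3: Alice computes s = B^a mod p = 4^8 mod 37 = 9.
Step 4: Bob computes s = A^b mod p = 34^2 mod 37 = 9.
Both sides agree: shared secret = 9.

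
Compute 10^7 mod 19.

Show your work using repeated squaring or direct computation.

Step 1: Compute 10^7 mod 19 step by step, reducing modulo 19 at each step.
  10^1 mod 19 = 10
  10^2 mod 19 = (10 * 10) mod 19 = 5
  10^3 mod 19 = (5 * 10) mod 19 = 12
  10^4 mod 19 = (12 * 10) mod 19 = 6
  10^5 mod 19 = (6 * 10) mod 19 = 3
  10^6 mod 19 = (3 * 10) mod 19 = 11
  10^7 mod 19 = (11 * 10) mod 19 = 15
Step 2: Result = 15.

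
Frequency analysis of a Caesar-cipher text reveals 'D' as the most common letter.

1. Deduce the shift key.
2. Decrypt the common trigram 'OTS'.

Step 1: In English, 'E' is the most frequent letter (12.7%).
Step 2: The most frequent ciphertext letter is 'D' (position 3).
Step 3: Shift = (3 - 4) mod 26 = 25.
Step 4: Decrypt 'OTS' by shifting back 25:
  O -> P
  T -> U
  S -> T
Step 5: 'OTS' decrypts to 'PUT'.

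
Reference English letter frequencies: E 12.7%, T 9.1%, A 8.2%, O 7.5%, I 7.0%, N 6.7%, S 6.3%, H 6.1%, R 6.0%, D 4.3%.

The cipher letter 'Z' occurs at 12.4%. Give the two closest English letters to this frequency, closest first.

Step 1: Observed frequency of 'Z' is 12.4%.
Step 2: Compute distances to each reference frequency and sort:
  E (12.7%): difference = 0.3% <-- BEST
  T (9.1%): difference = 3.3% <-- RUNNER-UP
  A (8.2%): difference = 4.2%
  O (7.5%): difference = 4.9%
  I (7.0%): difference = 5.4%
Step 3: Most likely is 'E' (12.7%, diff 0.3%); second most likely is 'T' (9.1%, diff 3.3%).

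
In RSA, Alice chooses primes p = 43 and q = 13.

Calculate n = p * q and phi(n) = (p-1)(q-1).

Step 1: n = p * q = 43 * 13 = 559.
Step 2: phi(n) = (p-1)(q-1) = 42 * 12 = 504.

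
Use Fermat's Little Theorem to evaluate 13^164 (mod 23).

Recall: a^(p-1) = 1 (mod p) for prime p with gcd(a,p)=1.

Step 1: Since 23 is prime, by Fermat's Little Theorem: 13^22 = 1 (mod 23).
Step 2: Reduce exponent: 164 mod 22 = 10.
Step 3: So 13^164 = 13^10 (mod 23).
Step 4: 13^10 mod 23 = 16.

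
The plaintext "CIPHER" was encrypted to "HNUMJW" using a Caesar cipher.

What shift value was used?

Step 1: Compare first letters: C (position 2) -> H (position 7).
Step 2: Shift = (7 - 2) mod 26 = 5.
The shift value is 5.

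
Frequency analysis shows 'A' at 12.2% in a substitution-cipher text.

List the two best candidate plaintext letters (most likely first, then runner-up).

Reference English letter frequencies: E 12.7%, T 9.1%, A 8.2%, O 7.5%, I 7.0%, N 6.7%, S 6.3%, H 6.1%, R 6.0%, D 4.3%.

Step 1: Observed frequency of 'A' is 12.2%.
Step 2: Compute distances to each reference frequency and sort:
  E (12.7%): difference = 0.5% <-- BEST
  T (9.1%): difference = 3.1% <-- RUNNER-UP
  A (8.2%): difference = 4.0%
  O (7.5%): difference = 4.7%
  I (7.0%): difference = 5.2%
Step 3: Most likely is 'E' (12.7%, diff 0.5%); second most likely is 'T' (9.1%, diff 3.1%).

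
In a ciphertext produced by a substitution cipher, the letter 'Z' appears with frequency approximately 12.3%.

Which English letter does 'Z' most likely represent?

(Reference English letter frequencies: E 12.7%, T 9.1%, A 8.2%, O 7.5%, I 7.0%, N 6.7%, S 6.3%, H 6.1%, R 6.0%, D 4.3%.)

Step 1: The observed frequency is 12.3%.
Step 2: Compare with English frequencies:
  E: 12.7% (difference: 0.4%) <-- closest
  T: 9.1% (difference: 3.2%)
  A: 8.2% (difference: 4.1%)
  O: 7.5% (difference: 4.8%)
  I: 7.0% (difference: 5.3%)
  N: 6.7% (difference: 5.6%)
  S: 6.3% (difference: 6.0%)
  H: 6.1% (difference: 6.2%)
  R: 6.0% (difference: 6.3%)
  D: 4.3% (difference: 8.0%)
Step 3: 'Z' most likely represents 'E' (frequency 12.7%).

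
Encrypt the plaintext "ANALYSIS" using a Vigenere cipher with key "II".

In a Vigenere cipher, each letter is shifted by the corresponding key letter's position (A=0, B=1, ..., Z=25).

Step 1: Repeat key to match plaintext length:
  Plaintext: ANALYSIS
  Key:       IIIIIIII
Step 2: Encrypt each letter:
  A(0) + I(8) = (0+8) mod 26 = 8 = I
  N(13) + I(8) = (13+8) mod 26 = 21 = V
  A(0) + I(8) = (0+8) mod 26 = 8 = I
  L(11) + I(8) = (11+8) mod 26 = 19 = T
  Y(24) + I(8) = (24+8) mod 26 = 6 = G
  S(18) + I(8) = (18+8) mod 26 = 0 = A
  I(8) + I(8) = (8+8) mod 26 = 16 = Q
  S(18) + I(8) = (18+8) mod 26 = 0 = A
Ciphertext: IVITGAQA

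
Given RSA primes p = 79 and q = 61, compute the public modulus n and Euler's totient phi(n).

Step 1: n = p * q = 79 * 61 = 4819.
Step 2: phi(n) = (p-1)(q-1) = 78 * 60 = 4680.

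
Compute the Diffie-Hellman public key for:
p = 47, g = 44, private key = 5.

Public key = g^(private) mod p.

Step 1: A = g^a mod p = 44^5 mod 47.
  44^1 mod 47 = 44
  44^2 mod 47 = (44 * 44) mod 47 = 9
  44^3 mod 47 = (9 * 44) mod 47 = 20
  44^4 mod 47 = (20 * 44) mod 47 = 34
  44^5 mod 47 = (34 * 44) mod 47 = 39
Result: A = 39.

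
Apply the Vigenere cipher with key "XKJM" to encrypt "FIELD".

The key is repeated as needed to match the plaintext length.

Step 1: Repeat key to match plaintext length:
  Plaintext: FIELD
  Key:       XKJMX
Step 2: Encrypt each letter:
  F(5) + X(23) = (5+23) mod 26 = 2 = C
  I(8) + K(10) = (8+10) mod 26 = 18 = S
  E(4) + J(9) = (4+9) mod 26 = 13 = N
  L(11) + M(12) = (11+12) mod 26 = 23 = X
  D(3) + X(23) = (3+23) mod 26 = 0 = A
Ciphertext: CSNXA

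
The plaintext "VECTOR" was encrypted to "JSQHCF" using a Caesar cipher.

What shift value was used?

Step 1: Compare first letters: V (position 21) -> J (position 9).
Step 2: Shift = (9 - 21) mod 26 = 14.
The shift value is 14.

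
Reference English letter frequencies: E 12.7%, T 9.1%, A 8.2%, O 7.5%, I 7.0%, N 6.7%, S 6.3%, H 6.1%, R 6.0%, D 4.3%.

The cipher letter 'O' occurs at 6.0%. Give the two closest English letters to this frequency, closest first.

Step 1: Observed frequency of 'O' is 6.0%.
Step 2: Compute distances to each reference frequency and sort:
  R (6.0%): difference = 0.0% <-- BEST
  H (6.1%): difference = 0.1% <-- RUNNER-UP
  S (6.3%): difference = 0.3%
  N (6.7%): difference = 0.7%
  I (7.0%): difference = 1.0%
Step 3: Most likely is 'R' (6.0%, diff 0.0%); second most likely is 'H' (6.1%, diff 0.1%).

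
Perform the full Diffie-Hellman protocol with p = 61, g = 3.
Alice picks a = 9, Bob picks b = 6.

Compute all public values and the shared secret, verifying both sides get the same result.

Step 1: A = g^a mod p = 3^9 mod 61 = 41.
Step 2: B = g^b mod p = 3^6 mod 61 = 58.
Step 3: Alice computes s = B^a mod p = 58^9 mod 61 = 20.
Step 4: Bob computes s = A^b mod p = 41^6 mod 61 = 20.
Both sides agree: shared secret = 20.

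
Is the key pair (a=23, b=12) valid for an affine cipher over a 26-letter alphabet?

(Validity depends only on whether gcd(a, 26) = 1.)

Step 1: Compute gcd(23, 26).
Step 2: gcd(23, 26) = 1.
Since gcd = 1, 23 is coprime with 26, so it is a valid key.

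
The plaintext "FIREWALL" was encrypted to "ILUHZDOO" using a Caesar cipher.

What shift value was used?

Step 1: Compare first letters: F (position 5) -> I (position 8).
Step 2: Shift = (8 - 5) mod 26 = 3.
The shift value is 3.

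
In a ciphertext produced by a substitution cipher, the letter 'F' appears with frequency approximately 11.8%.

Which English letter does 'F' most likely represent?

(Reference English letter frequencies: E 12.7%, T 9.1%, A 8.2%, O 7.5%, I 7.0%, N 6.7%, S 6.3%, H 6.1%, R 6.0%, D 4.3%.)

Step 1: The observed frequency is 11.8%.
Step 2: Compare with English frequencies:
  E: 12.7% (difference: 0.9%) <-- closest
  T: 9.1% (difference: 2.7%)
  A: 8.2% (difference: 3.6%)
  O: 7.5% (difference: 4.3%)
  I: 7.0% (difference: 4.8%)
  N: 6.7% (difference: 5.1%)
  S: 6.3% (difference: 5.5%)
  H: 6.1% (difference: 5.7%)
  R: 6.0% (difference: 5.8%)
  D: 4.3% (difference: 7.5%)
Step 3: 'F' most likely represents 'E' (frequency 12.7%).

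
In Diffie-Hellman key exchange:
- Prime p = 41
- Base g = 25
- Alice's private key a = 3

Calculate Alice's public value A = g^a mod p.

Step 1: A = g^a mod p = 25^3 mod 41.
  25^1 mod 41 = 25
  25^2 mod 41 = (25 * 25) mod 41 = 10
  25^3 mod 41 = (10 * 25) mod 41 = 4
Result: A = 4.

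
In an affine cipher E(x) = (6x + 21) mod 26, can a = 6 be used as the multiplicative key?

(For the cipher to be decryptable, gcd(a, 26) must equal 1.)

Step 1: Compute gcd(6, 26).
Step 2: gcd(6, 26) = 2.
Since gcd = 2 != 1, 6 shares a common factor with 26, so it cannot be used.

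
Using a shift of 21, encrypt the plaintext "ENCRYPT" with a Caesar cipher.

Step 1: For each letter, shift forward by 21 positions (mod 26).
  E (position 4) -> position (4+21) mod 26 = 25 -> Z
  N (position 13) -> position (13+21) mod 26 = 8 -> I
  C (position 2) -> position (2+21) mod 26 = 23 -> X
  R (position 17) -> position (17+21) mod 26 = 12 -> M
  Y (position 24) -> position (24+21) mod 26 = 19 -> T
  P (position 15) -> position (15+21) mod 26 = 10 -> K
  T (position 19) -> position (19+21) mod 26 = 14 -> O
Result: ZIXMTKO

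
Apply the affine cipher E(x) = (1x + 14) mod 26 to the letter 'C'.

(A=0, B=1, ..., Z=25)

Step 1: Convert 'C' to number: x = 2.
Step 2: E(2) = (1 * 2 + 14) mod 26 = 16 mod 26 = 16.
Step 3: Convert 16 back to letter: Q.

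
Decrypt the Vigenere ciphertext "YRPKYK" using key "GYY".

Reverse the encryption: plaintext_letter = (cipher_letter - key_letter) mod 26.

Step 1: Extend key: GYYGYY
Step 2: Decrypt each letter (c - k) mod 26:
  Y(24) - G(6) = (24-6) mod 26 = 18 = S
  R(17) - Y(24) = (17-24) mod 26 = 19 = T
  P(15) - Y(24) = (15-24) mod 26 = 17 = R
  K(10) - G(6) = (10-6) mod 26 = 4 = E
  Y(24) - Y(24) = (24-24) mod 26 = 0 = A
  K(10) - Y(24) = (10-24) mod 26 = 12 = M
Plaintext: STREAM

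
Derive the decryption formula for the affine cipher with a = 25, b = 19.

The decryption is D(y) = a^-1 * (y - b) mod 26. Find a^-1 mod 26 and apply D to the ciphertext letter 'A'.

Step 1: Find a^-1, the modular inverse of 25 mod 26.
Step 2: We need 25 * a^-1 = 1 (mod 26).
Step 3: 25 * 25 = 625 = 24 * 26 + 1, so a^-1 = 25.
Step 4: D(y) = 25(y - 19) mod 26.
Step 5: Apply to 'A' (y = 0): D(0) = 25 * (0 - 19) mod 26 = 25 * -19 mod 26 = 19 -> 'T'.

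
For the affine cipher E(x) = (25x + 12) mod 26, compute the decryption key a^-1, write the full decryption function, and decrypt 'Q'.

Step 1: Find a^-1, the modular inverse of 25 mod 26.
Step 2: We need 25 * a^-1 = 1 (mod 26).
Step 3: 25 * 25 = 625 = 24 * 26 + 1, so a^-1 = 25.
Step 4: D(y) = 25(y - 12) mod 26.
Step 5: Apply to 'Q' (y = 16): D(16) = 25 * (16 - 12) mod 26 = 25 * 4 mod 26 = 22 -> 'W'.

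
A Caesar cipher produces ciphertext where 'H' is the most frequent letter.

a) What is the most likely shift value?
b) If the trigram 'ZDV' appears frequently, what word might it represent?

Step 1: In English, 'E' is the most frequent letter (12.7%).
Step 2: The most frequent ciphertext letter is 'H' (position 7).
Step 3: Shift = (7 - 4) mod 26 = 3.
Step 4: Decrypt 'ZDV' by shifting back 3:
  Z -> W
  D -> A
  V -> S
Step 5: 'ZDV' decrypts to 'WAS'.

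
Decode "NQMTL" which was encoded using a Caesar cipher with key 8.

Step 1: Reverse the shift by subtracting 8 from each letter position.
  N (position 13) -> position (13-8) mod 26 = 5 -> F
  Q (position 16) -> position (16-8) mod 26 = 8 -> I
  M (position 12) -> position (12-8) mod 26 = 4 -> E
  T (position 19) -> position (19-8) mod 26 = 11 -> L
  L (position 11) -> position (11-8) mod 26 = 3 -> D
Decrypted message: FIELD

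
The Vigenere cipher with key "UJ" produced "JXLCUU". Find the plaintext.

Step 1: Extend key: UJUJUJ
Step 2: Decrypt each letter (c - k) mod 26:
  J(9) - U(20) = (9-20) mod 26 = 15 = P
  X(23) - J(9) = (23-9) mod 26 = 14 = O
  L(11) - U(20) = (11-20) mod 26 = 17 = R
  C(2) - J(9) = (2-9) mod 26 = 19 = T
  U(20) - U(20) = (20-20) mod 26 = 0 = A
  U(20) - J(9) = (20-9) mod 26 = 11 = L
Plaintext: PORTAL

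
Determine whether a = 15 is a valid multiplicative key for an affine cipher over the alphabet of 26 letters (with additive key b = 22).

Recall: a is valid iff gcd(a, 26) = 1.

Step 1: Compute gcd(15, 26).
Step 2: gcd(15, 26) = 1.
Since gcd = 1, 15 is coprime with 26, so it is a valid key.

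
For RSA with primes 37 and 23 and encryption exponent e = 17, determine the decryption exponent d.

Step 1: n = 37 * 23 = 851.
Step 2: phi(n) = 36 * 22 = 792.
Step 3: Find d such that 17 * d = 1 (mod 792).
Step 4: d = 17^(-1) mod 792 = 233.
Verification: 17 * 233 = 3961 = 5 * 792 + 1.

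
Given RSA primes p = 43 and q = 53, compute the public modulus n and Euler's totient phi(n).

Step 1: n = p * q = 43 * 53 = 2279.
Step 2: phi(n) = (p-1)(q-1) = 42 * 52 = 2184.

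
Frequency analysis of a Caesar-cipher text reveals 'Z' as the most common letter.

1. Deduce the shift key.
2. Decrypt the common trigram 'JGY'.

Step 1: In English, 'E' is the most frequent letter (12.7%).
Step 2: The most frequent ciphertext letter is 'Z' (position 25).
Step 3: Shift = (25 - 4) mod 26 = 21.
Step 4: Decrypt 'JGY' by shifting back 21:
  J -> O
  G -> L
  Y -> D
Step 5: 'JGY' decrypts to 'OLD'.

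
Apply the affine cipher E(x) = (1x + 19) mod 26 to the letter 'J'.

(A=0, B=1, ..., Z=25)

Step 1: Convert 'J' to number: x = 9.
Step 2: E(9) = (1 * 9 + 19) mod 26 = 28 mod 26 = 2.
Step 3: Convert 2 back to letter: C.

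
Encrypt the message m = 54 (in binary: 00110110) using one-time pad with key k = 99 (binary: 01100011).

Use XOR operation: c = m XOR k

Step 1: Write out the XOR operation bit by bit:
  Message: 00110110
  Key:     01100011
  XOR:     01010101
Step 2: Convert to decimal: 01010101 = 85.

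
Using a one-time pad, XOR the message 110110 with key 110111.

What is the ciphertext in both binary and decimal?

Step 1: Write out the XOR operation bit by bit:
  Message: 110110
  Key:     110111
  XOR:     000001
Step 2: Convert to decimal: 000001 = 1.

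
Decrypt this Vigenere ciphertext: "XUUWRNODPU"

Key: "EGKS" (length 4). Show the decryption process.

Step 1: Key 'EGKS' has length 4. Extended key: EGKSEGKSEG
Step 2: Decrypt each position:
  X(23) - E(4) = 19 = T
  U(20) - G(6) = 14 = O
  U(20) - K(10) = 10 = K
  W(22) - S(18) = 4 = E
  R(17) - E(4) = 13 = N
  N(13) - G(6) = 7 = H
  O(14) - K(10) = 4 = E
  D(3) - S(18) = 11 = L
  P(15) - E(4) = 11 = L
  U(20) - G(6) = 14 = O
Plaintext: TOKENHELLO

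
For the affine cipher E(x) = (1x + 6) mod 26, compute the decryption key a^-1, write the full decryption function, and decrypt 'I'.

Step 1: Find a^-1, the modular inverse of 1 mod 26.
Step 2: We need 1 * a^-1 = 1 (mod 26).
Step 3: 1 * 1 = 1 = 0 * 26 + 1, so a^-1 = 1.
Step 4: D(y) = 1(y - 6) mod 26.
Step 5: Apply to 'I' (y = 8): D(8) = 1 * (8 - 6) mod 26 = 1 * 2 mod 26 = 2 -> 'C'.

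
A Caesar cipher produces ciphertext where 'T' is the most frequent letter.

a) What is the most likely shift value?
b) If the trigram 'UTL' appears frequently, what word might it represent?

Step 1: In English, 'E' is the most frequent letter (12.7%).
Step 2: The most frequent ciphertext letter is 'T' (position 19).
Step 3: Shift = (19 - 4) mod 26 = 15.
Step 4: Decrypt 'UTL' by shifting back 15:
  U -> F
  T -> E
  L -> W
Step 5: 'UTL' decrypts to 'FEW'.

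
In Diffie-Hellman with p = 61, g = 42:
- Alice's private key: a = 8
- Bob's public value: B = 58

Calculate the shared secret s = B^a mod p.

Step 1: s = B^a mod p = 58^8 mod 61.
  58^1 mod 61 = 58
  58^2 mod 61 = (58 * 58) mod 61 = 9
  58^3 mod 61 = (9 * 58) mod 61 = 34
  58^4 mod 61 = (34 * 58) mod 61 = 20
  58^5 mod 61 = (20 * 58) mod 61 = 1
  58^6 mod 61 = (1 * 58) mod 61 = 58
  58^7 mod 61 = (58 * 58) mod 61 = 9
  58^8 mod 61 = (9 * 58) mod 61 = 34
Result: shared secret = 34.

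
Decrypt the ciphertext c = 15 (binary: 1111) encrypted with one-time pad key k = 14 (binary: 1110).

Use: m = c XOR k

Step 1: XOR ciphertext with key:
  Ciphertext: 1111
  Key:        1110
  XOR:        0001
Step 2: Plaintext = 0001 = 1 in decimal.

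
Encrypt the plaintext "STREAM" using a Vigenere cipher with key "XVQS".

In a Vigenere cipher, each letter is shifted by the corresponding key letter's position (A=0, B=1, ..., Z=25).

Step 1: Repeat key to match plaintext length:
  Plaintext: STREAM
  Key:       XVQSXV
Step 2: Encrypt each letter:
  S(18) + X(23) = (18+23) mod 26 = 15 = P
  T(19) + V(21) = (19+21) mod 26 = 14 = O
  R(17) + Q(16) = (17+16) mod 26 = 7 = H
  E(4) + S(18) = (4+18) mod 26 = 22 = W
  A(0) + X(23) = (0+23) mod 26 = 23 = X
  M(12) + V(21) = (12+21) mod 26 = 7 = H
Ciphertext: POHWXH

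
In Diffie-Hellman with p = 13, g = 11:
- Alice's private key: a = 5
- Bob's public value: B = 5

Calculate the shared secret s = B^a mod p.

Step 1: s = B^a mod p = 5^5 mod 13.
  5^1 mod 13 = 5
  5^2 mod 13 = (5 * 5) mod 13 = 12
  5^3 mod 13 = (12 * 5) mod 13 = 8
  5^4 mod 13 = (8 * 5) mod 13 = 1
  5^5 mod 13 = (1 * 5) mod 13 = 5
Result: shared secret = 5.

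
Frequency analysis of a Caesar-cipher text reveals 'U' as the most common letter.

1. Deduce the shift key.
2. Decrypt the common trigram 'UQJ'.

Step 1: In English, 'E' is the most frequent letter (12.7%).
Step 2: The most frequent ciphertext letter is 'U' (position 20).
Step 3: Shift = (20 - 4) mod 26 = 16.
Step 4: Decrypt 'UQJ' by shifting back 16:
  U -> E
  Q -> A
  J -> T
Step 5: 'UQJ' decrypts to 'EAT'.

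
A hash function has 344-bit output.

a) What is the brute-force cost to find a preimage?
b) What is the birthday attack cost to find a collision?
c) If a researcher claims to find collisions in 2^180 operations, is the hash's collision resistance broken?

Step 1: Preimage resistance requires brute-force of 2^344 operations.
Step 2: Collision resistance (birthday bound) = 2^(344/2) = 2^172.
Step 3: The claimed attack costs 2^180 operations.
Step 4: Since 2^180 >= 2^172, the claimed attack is no faster than the generic birthday attack, so this does not break collision resistance.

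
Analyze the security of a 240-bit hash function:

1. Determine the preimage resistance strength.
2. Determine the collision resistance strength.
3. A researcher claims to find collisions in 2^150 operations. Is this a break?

Step 1: Preimage resistance requires brute-force of 2^240 operations.
Step 2: Collision resistance (birthday bound) = 2^(240/2) = 2^120.
Step 3: The claimed attack costs 2^150 operations.
Step 4: Since 2^150 >= 2^120, the claimed attack is no faster than the generic birthday attack, so this does not break collision resistance.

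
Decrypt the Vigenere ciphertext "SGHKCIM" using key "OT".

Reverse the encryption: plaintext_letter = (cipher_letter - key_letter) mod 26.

Step 1: Extend key: OTOTOTO
Step 2: Decrypt each letter (c - k) mod 26:
  S(18) - O(14) = (18-14) mod 26 = 4 = E
  G(6) - T(19) = (6-19) mod 26 = 13 = N
  H(7) - O(14) = (7-14) mod 26 = 19 = T
  K(10) - T(19) = (10-19) mod 26 = 17 = R
  C(2) - O(14) = (2-14) mod 26 = 14 = O
  I(8) - T(19) = (8-19) mod 26 = 15 = P
  M(12) - O(14) = (12-14) mod 26 = 24 = Y
Plaintext: ENTROPY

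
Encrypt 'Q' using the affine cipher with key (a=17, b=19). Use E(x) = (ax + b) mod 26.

Step 1: Convert 'Q' to number: x = 16.
Step 2: E(16) = (17 * 16 + 19) mod 26 = 291 mod 26 = 5.
Step 3: Convert 5 back to letter: F.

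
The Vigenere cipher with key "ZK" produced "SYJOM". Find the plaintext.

Step 1: Extend key: ZKZKZ
Step 2: Decrypt each letter (c - k) mod 26:
  S(18) - Z(25) = (18-25) mod 26 = 19 = T
  Y(24) - K(10) = (24-10) mod 26 = 14 = O
  J(9) - Z(25) = (9-25) mod 26 = 10 = K
  O(14) - K(10) = (14-10) mod 26 = 4 = E
  M(12) - Z(25) = (12-25) mod 26 = 13 = N
Plaintext: TOKEN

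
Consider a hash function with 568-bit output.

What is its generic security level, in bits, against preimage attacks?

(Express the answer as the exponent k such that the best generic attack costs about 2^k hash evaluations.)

Step 1: The hash has a 568-bit output.
Step 2: Preimage resistance means: given a digest h(x), it should be infeasible to find any input that hashes to it.
With a 568-bit output there are 2^568 possible digests, so a generic brute-force preimage search costs about 2^568 evaluations.
Step 3: Security level = 568 bits.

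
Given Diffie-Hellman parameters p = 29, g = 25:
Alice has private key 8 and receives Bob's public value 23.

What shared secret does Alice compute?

Step 1: s = B^a mod p = 23^8 mod 29.
  23^1 mod 29 = 23
  23^2 mod 29 = (23 * 23) mod 29 = 7
  23^3 mod 29 = (7 * 23) mod 29 = 16
  23^4 mod 29 = (16 * 23) mod 29 = 20
  23^5 mod 29 = (20 * 23) mod 29 = 25
  23^6 mod 29 = (25 * 23) mod 29 = 24
  23^7 mod 29 = (24 * 23) mod 29 = 1
  23^8 mod 29 = (1 * 23) mod 29 = 23
Result: shared secret = 23.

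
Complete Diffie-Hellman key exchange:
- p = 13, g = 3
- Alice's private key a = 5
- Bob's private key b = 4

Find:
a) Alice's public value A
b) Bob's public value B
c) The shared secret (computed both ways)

Step 1: A = g^a mod p = 3^5 mod 13 = 9.
Step 2: B = g^b mod p = 3^4 mod 13 = 3.
Step 3: Alice computes s = B^a mod p = 3^5 mod 13 = 9.
Step 4: Bob computes s = A^b mod p = 9^4 mod 13 = 9.
Both sides agree: shared secret = 9.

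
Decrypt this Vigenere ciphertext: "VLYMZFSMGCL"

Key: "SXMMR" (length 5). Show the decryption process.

Step 1: Key 'SXMMR' has length 5. Extended key: SXMMRSXMMRS
Step 2: Decrypt each position:
  V(21) - S(18) = 3 = D
  L(11) - X(23) = 14 = O
  Y(24) - M(12) = 12 = M
  M(12) - M(12) = 0 = A
  Z(25) - R(17) = 8 = I
  F(5) - S(18) = 13 = N
  S(18) - X(23) = 21 = V
  M(12) - M(12) = 0 = A
  G(6) - M(12) = 20 = U
  C(2) - R(17) = 11 = L
  L(11) - S(18) = 19 = T
Plaintext: DOMAINVAULT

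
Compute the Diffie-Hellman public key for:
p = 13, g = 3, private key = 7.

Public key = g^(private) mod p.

Step 1: A = g^a mod p = 3^7 mod 13.
  3^1 mod 13 = 3
  3^2 mod 13 = (3 * 3) mod 13 = 9
  3^3 mod 13 = (9 * 3) mod 13 = 1
  3^4 mod 13 = (1 * 3) mod 13 = 3
  3^5 mod 13 = (3 * 3) mod 13 = 9
  3^6 mod 13 = (9 * 3) mod 13 = 1
  3^7 mod 13 = (1 * 3) mod 13 = 3
Result: A = 3.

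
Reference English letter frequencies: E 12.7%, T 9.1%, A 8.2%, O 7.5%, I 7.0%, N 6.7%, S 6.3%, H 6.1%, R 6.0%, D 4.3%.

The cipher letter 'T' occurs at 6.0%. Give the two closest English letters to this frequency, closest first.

Step 1: Observed frequency of 'T' is 6.0%.
Step 2: Compute distances to each reference frequency and sort:
  R (6.0%): difference = 0.0% <-- BEST
  H (6.1%): difference = 0.1% <-- RUNNER-UP
  S (6.3%): difference = 0.3%
  N (6.7%): difference = 0.7%
  I (7.0%): difference = 1.0%
Step 3: Most likely is 'R' (6.0%, diff 0.0%); second most likely is 'H' (6.1%, diff 0.1%).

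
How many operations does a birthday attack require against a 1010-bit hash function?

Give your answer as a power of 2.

Step 1: The birthday paradox gives collision probability ~50% after sqrt(2^n) = 2^(n/2) hashes.
Step 2: For 1010-bit output: 2^(1010/2) = 2^505.
Step 3: Approximately 2^505 hash computations needed.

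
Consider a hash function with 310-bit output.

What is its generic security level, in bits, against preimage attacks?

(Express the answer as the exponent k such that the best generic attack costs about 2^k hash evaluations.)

Step 1: The hash has a 310-bit output.
Step 2: Preimage resistance means: given a digest h(x), it should be infeasible to find any input that hashes to it.
With a 310-bit output there are 2^310 possible digests, so a generic brute-force preimage search costs about 2^310 evaluations.
Step 3: Security level = 310 bits.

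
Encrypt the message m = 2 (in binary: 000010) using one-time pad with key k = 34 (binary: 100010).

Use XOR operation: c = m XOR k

Step 1: Write out the XOR operation bit by bit:
  Message: 000010
  Key:     100010
  XOR:     100000
Step 2: Convert to decimal: 100000 = 32.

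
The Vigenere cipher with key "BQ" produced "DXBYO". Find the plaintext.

Step 1: Extend key: BQBQB
Step 2: Decrypt each letter (c - k) mod 26:
  D(3) - B(1) = (3-1) mod 26 = 2 = C
  X(23) - Q(16) = (23-16) mod 26 = 7 = H
  B(1) - B(1) = (1-1) mod 26 = 0 = A
  Y(24) - Q(16) = (24-16) mod 26 = 8 = I
  O(14) - B(1) = (14-1) mod 26 = 13 = N
Plaintext: CHAIN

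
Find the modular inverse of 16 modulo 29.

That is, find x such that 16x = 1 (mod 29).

Step 1: We need x such that 16 * x = 1 (mod 29).
Step 2: Using the extended Euclidean algorithm or trial:
  16 * 20 = 320 = 11 * 29 + 1.
Step 3: Since 320 mod 29 = 1, the inverse is x = 20.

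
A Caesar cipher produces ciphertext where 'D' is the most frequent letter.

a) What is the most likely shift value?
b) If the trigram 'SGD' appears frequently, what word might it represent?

Step 1: In English, 'E' is the most frequent letter (12.7%).
Step 2: The most frequent ciphertext letter is 'D' (position 3).
Step 3: Shift = (3 - 4) mod 26 = 25.
Step 4: Decrypt 'SGD' by shifting back 25:
  S -> T
  G -> H
  D -> E
Step 5: 'SGD' decrypts to 'THE'.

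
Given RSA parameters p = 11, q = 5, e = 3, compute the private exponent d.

Step 1: n = 11 * 5 = 55.
Step 2: phi(n) = 10 * 4 = 40.
Step 3: Find d such that 3 * d = 1 (mod 40).
Step 4: d = 3^(-1) mod 40 = 27.
Verification: 3 * 27 = 81 = 2 * 40 + 1.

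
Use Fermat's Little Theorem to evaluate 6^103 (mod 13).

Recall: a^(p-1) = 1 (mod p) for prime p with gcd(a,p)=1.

Step 1: Since 13 is prime, by Fermat's Little Theorem: 6^12 = 1 (mod 13).
Step 2: Reduce exponent: 103 mod 12 = 7.
Step 3: So 6^103 = 6^7 (mod 13).
Step 4: 6^7 mod 13 = 7.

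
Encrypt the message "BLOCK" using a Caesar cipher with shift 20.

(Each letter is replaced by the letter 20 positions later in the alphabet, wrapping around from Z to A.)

Step 1: For each letter, shift forward by 20 positions (mod 26).
  B (position 1) -> position (1+20) mod 26 = 21 -> V
  L (position 11) -> position (11+20) mod 26 = 5 -> F
  O (position 14) -> position (14+20) mod 26 = 8 -> I
  C (position 2) -> position (2+20) mod 26 = 22 -> W
  K (position 10) -> position (10+20) mod 26 = 4 -> E
Result: VFIWE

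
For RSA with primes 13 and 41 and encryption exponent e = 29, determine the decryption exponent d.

Step 1: n = 13 * 41 = 533.
Step 2: phi(n) = 12 * 40 = 480.
Step 3: Find d such that 29 * d = 1 (mod 480).
Step 4: d = 29^(-1) mod 480 = 149.
Verification: 29 * 149 = 4321 = 9 * 480 + 1.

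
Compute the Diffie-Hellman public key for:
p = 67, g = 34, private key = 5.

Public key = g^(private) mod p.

Step 1: A = g^a mod p = 34^5 mod 67.
  34^1 mod 67 = 34
  34^2 mod 67 = (34 * 34) mod 67 = 17
  34^3 mod 67 = (17 * 34) mod 67 = 42
  34^4 mod 67 = (42 * 34) mod 67 = 21
  34^5 mod 67 = (21 * 34) mod 67 = 44
Result: A = 44.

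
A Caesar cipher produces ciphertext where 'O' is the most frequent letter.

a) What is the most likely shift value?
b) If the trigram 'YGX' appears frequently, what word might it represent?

Step 1: In English, 'E' is the most frequent letter (12.7%).
Step 2: The most frequent ciphertext letter is 'O' (position 14).
Step 3: Shift = (14 - 4) mod 26 = 10.
Step 4: Decrypt 'YGX' by shifting back 10:
  Y -> O
  G -> W
  X -> N
Step 5: 'YGX' decrypts to 'OWN'.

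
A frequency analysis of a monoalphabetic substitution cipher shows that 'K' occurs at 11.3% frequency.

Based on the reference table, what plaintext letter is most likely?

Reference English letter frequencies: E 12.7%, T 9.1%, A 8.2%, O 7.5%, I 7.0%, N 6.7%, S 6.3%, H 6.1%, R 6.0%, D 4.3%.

Step 1: The observed frequency is 11.3%.
Step 2: Compare with English frequencies:
  E: 12.7% (difference: 1.4%) <-- closest
  T: 9.1% (difference: 2.2%)
  A: 8.2% (difference: 3.1%)
  O: 7.5% (difference: 3.8%)
  I: 7.0% (difference: 4.3%)
  N: 6.7% (difference: 4.6%)
  S: 6.3% (difference: 5.0%)
  H: 6.1% (difference: 5.2%)
  R: 6.0% (difference: 5.3%)
  D: 4.3% (difference: 7.0%)
Step 3: 'K' most likely represents 'E' (frequency 12.7%).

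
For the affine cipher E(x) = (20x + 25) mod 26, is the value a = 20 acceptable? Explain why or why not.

Step 1: Compute gcd(20, 26).
Step 2: gcd(20, 26) = 2.
Since gcd = 2 != 1, 20 shares a common factor with 26, so it cannot be used.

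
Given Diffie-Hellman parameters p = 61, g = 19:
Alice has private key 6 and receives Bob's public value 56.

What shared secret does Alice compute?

Step 1: s = B^a mod p = 56^6 mod 61.
  56^1 mod 61 = 56
  56^2 mod 61 = (56 * 56) mod 61 = 25
  56^3 mod 61 = (25 * 56) mod 61 = 58
  56^4 mod 61 = (58 * 56) mod 61 = 15
  56^5 mod 61 = (15 * 56) mod 61 = 47
  56^6 mod 61 = (47 * 56) mod 61 = 9
Result: shared secret = 9.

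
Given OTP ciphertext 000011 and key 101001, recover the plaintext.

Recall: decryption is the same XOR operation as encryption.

Step 1: XOR ciphertext with key:
  Ciphertext: 000011
  Key:        101001
  XOR:        101010
Step 2: Plaintext = 101010 = 42 in decimal.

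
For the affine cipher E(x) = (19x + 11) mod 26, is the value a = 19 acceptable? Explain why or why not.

Step 1: Compute gcd(19, 26).
Step 2: gcd(19, 26) = 1.
Since gcd = 1, 19 is coprime with 26, so it is a valid key.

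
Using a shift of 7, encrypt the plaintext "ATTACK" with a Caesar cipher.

Step 1: For each letter, shift forward by 7 positions (mod 26).
  A (position 0) -> position (0+7) mod 26 = 7 -> H
  T (position 19) -> position (19+7) mod 26 = 0 -> A
  T (position 19) -> position (19+7) mod 26 = 0 -> A
  A (position 0) -> position (0+7) mod 26 = 7 -> H
  C (position 2) -> position (2+7) mod 26 = 9 -> J
  K (position 10) -> position (10+7) mod 26 = 17 -> R
Result: HAAHJR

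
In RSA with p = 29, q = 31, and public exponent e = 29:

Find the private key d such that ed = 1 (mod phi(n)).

Step 1: n = 29 * 31 = 899.
Step 2: phi(n) = 28 * 30 = 840.
Step 3: Find d such that 29 * d = 1 (mod 840).
Step 4: d = 29^(-1) mod 840 = 29.
Verification: 29 * 29 = 841 = 1 * 840 + 1.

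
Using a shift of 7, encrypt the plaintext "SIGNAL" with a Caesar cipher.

Step 1: For each letter, shift forward by 7 positions (mod 26).
  S (position 18) -> position (18+7) mod 26 = 25 -> Z
  I (position 8) -> position (8+7) mod 26 = 15 -> P
  G (position 6) -> position (6+7) mod 26 = 13 -> N
  N (position 13) -> position (13+7) mod 26 = 20 -> U
  A (position 0) -> position (0+7) mod 26 = 7 -> H
  L (position 11) -> position (11+7) mod 26 = 18 -> S
Result: ZPNUHS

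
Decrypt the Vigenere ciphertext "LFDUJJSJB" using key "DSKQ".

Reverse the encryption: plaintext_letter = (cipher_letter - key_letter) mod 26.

Step 1: Extend key: DSKQDSKQD
Step 2: Decrypt each letter (c - k) mod 26:
  L(11) - D(3) = (11-3) mod 26 = 8 = I
  F(5) - S(18) = (5-18) mod 26 = 13 = N
  D(3) - K(10) = (3-10) mod 26 = 19 = T
  U(20) - Q(16) = (20-16) mod 26 = 4 = E
  J(9) - D(3) = (9-3) mod 26 = 6 = G
  J(9) - S(18) = (9-18) mod 26 = 17 = R
  S(18) - K(10) = (18-10) mod 26 = 8 = I
  J(9) - Q(16) = (9-16) mod 26 = 19 = T
  B(1) - D(3) = (1-3) mod 26 = 24 = Y
Plaintext: INTEGRITY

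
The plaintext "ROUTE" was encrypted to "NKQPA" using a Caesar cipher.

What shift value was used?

Step 1: Compare first letters: R (position 17) -> N (position 13).
Step 2: Shift = (13 - 17) mod 26 = 22.
The shift value is 22.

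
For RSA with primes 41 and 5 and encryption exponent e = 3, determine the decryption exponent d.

Step 1: n = 41 * 5 = 205.
Step 2: phi(n) = 40 * 4 = 160.
Step 3: Find d such that 3 * d = 1 (mod 160).
Step 4: d = 3^(-1) mod 160 = 107.
Verification: 3 * 107 = 321 = 2 * 160 + 1.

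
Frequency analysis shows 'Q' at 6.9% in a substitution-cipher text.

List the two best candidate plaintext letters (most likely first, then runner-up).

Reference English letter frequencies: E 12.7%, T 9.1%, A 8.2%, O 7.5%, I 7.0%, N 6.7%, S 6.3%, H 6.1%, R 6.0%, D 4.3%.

Step 1: Observed frequency of 'Q' is 6.9%.
Step 2: Compute distances to each reference frequency and sort:
  I (7.0%): difference = 0.1% <-- BEST
  N (6.7%): difference = 0.2% <-- RUNNER-UP
  O (7.5%): difference = 0.6%
  S (6.3%): difference = 0.6%
  H (6.1%): difference = 0.8%
Step 3: Most likely is 'I' (7.0%, diff 0.1%); second most likely is 'N' (6.7%, diff 0.2%).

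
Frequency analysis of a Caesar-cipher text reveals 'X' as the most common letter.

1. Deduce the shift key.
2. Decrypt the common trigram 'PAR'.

Step 1: In English, 'E' is the most frequent letter (12.7%).
Step 2: The most frequent ciphertext letter is 'X' (position 23).
Step 3: Shift = (23 - 4) mod 26 = 19.
Step 4: Decrypt 'PAR' by shifting back 19:
  P -> W
  A -> H
  R -> Y
Step 5: 'PAR' decrypts to 'WHY'.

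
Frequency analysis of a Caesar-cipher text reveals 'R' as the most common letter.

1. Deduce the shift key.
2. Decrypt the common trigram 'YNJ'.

Step 1: In English, 'E' is the most frequent letter (12.7%).
Step 2: The most frequent ciphertext letter is 'R' (position 17).
Step 3: Shift = (17 - 4) mod 26 = 13.
Step 4: Decrypt 'YNJ' by shifting back 13:
  Y -> L
  N -> A
  J -> W
Step 5: 'YNJ' decrypts to 'LAW'.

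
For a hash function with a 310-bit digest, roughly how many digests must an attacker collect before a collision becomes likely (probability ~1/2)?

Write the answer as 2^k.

Step 1: The birthday paradox gives collision probability ~50% after sqrt(2^n) = 2^(n/2) hashes.
Step 2: For 310-bit output: 2^(310/2) = 2^155.
Step 3: Approximately 2^155 hash computations needed.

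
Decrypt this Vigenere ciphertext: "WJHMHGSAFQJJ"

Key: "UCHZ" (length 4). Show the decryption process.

Step 1: Key 'UCHZ' has length 4. Extended key: UCHZUCHZUCHZ
Step 2: Decrypt each position:
  W(22) - U(20) = 2 = C
  J(9) - C(2) = 7 = H
  H(7) - H(7) = 0 = A
  M(12) - Z(25) = 13 = N
  H(7) - U(20) = 13 = N
  G(6) - C(2) = 4 = E
  S(18) - H(7) = 11 = L
  A(0) - Z(25) = 1 = B
  F(5) - U(20) = 11 = L
  Q(16) - C(2) = 14 = O
  J(9) - H(7) = 2 = C
  J(9) - Z(25) = 10 = K
Plaintext: CHANNELBLOCK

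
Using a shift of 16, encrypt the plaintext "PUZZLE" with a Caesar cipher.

Step 1: For each letter, shift forward by 16 positions (mod 26).
  P (position 15) -> position (15+16) mod 26 = 5 -> F
  U (position 20) -> position (20+16) mod 26 = 10 -> K
  Z (position 25) -> position (25+16) mod 26 = 15 -> P
  Z (position 25) -> position (25+16) mod 26 = 15 -> P
  L (position 11) -> position (11+16) mod 26 = 1 -> B
  E (position 4) -> position (4+16) mod 26 = 20 -> U
Result: FKPPBU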